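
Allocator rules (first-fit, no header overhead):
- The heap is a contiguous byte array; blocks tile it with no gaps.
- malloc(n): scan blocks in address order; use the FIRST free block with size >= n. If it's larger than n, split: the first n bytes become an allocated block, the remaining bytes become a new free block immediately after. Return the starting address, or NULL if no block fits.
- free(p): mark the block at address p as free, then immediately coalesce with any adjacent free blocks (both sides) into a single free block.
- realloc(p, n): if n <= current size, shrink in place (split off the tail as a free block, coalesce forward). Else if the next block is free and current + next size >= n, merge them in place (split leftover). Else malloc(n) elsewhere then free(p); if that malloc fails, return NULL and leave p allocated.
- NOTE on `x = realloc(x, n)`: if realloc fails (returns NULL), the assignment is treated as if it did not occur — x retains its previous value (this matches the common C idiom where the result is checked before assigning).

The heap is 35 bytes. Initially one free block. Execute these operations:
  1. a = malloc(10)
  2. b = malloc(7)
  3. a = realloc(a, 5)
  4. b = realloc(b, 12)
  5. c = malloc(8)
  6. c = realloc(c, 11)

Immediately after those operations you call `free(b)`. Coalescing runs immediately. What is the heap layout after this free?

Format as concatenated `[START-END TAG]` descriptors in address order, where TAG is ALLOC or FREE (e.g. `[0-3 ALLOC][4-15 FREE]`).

Op 1: a = malloc(10) -> a = 0; heap: [0-9 ALLOC][10-34 FREE]
Op 2: b = malloc(7) -> b = 10; heap: [0-9 ALLOC][10-16 ALLOC][17-34 FREE]
Op 3: a = realloc(a, 5) -> a = 0; heap: [0-4 ALLOC][5-9 FREE][10-16 ALLOC][17-34 FREE]
Op 4: b = realloc(b, 12) -> b = 10; heap: [0-4 ALLOC][5-9 FREE][10-21 ALLOC][22-34 FREE]
Op 5: c = malloc(8) -> c = 22; heap: [0-4 ALLOC][5-9 FREE][10-21 ALLOC][22-29 ALLOC][30-34 FREE]
Op 6: c = realloc(c, 11) -> c = 22; heap: [0-4 ALLOC][5-9 FREE][10-21 ALLOC][22-32 ALLOC][33-34 FREE]
free(b): b = 10 -> block [10-21 ALLOC]; mark free, coalesce with adjacent free neighbors -> [0-4 ALLOC][5-21 FREE][22-32 ALLOC][33-34 FREE]

Answer: [0-4 ALLOC][5-21 FREE][22-32 ALLOC][33-34 FREE]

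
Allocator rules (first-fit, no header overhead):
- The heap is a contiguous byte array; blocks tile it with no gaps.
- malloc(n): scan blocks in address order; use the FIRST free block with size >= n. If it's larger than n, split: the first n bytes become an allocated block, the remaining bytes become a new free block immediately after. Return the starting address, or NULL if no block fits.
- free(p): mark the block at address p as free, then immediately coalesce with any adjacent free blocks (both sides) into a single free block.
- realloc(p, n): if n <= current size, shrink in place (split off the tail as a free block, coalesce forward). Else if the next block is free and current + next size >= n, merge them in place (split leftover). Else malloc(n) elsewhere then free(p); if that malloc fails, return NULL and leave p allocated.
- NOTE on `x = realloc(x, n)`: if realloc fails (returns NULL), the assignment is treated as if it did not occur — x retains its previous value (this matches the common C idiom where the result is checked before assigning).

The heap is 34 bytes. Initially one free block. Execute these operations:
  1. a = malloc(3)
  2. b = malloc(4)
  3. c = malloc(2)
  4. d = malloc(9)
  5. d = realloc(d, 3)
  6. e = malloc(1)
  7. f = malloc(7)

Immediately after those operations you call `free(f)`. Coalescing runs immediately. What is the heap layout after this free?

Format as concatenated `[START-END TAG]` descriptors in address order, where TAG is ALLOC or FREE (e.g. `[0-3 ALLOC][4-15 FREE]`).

Op 1: a = malloc(3) -> a = 0; heap: [0-2 ALLOC][3-33 FREE]
Op 2: b = malloc(4) -> b = 3; heap: [0-2 ALLOC][3-6 ALLOC][7-33 FREE]
Op 3: c = malloc(2) -> c = 7; heap: [0-2 ALLOC][3-6 ALLOC][7-8 ALLOC][9-33 FREE]
Op 4: d = malloc(9) -> d = 9; heap: [0-2 ALLOC][3-6 ALLOC][7-8 ALLOC][9-17 ALLOC][18-33 FREE]
Op 5: d = realloc(d, 3) -> d = 9; heap: [0-2 ALLOC][3-6 ALLOC][7-8 ALLOC][9-11 ALLOC][12-33 FREE]
Op 6: e = malloc(1) -> e = 12; heap: [0-2 ALLOC][3-6 ALLOC][7-8 ALLOC][9-11 ALLOC][12-12 ALLOC][13-33 FREE]
Op 7: f = malloc(7) -> f = 13; heap: [0-2 ALLOC][3-6 ALLOC][7-8 ALLOC][9-11 ALLOC][12-12 ALLOC][13-19 ALLOC][20-33 FREE]
free(f): f = 13 -> block [13-19 ALLOC]; mark free, coalesce with adjacent free neighbors -> [0-2 ALLOC][3-6 ALLOC][7-8 ALLOC][9-11 ALLOC][12-12 ALLOC][13-33 FREE]

Answer: [0-2 ALLOC][3-6 ALLOC][7-8 ALLOC][9-11 ALLOC][12-12 ALLOC][13-33 FREE]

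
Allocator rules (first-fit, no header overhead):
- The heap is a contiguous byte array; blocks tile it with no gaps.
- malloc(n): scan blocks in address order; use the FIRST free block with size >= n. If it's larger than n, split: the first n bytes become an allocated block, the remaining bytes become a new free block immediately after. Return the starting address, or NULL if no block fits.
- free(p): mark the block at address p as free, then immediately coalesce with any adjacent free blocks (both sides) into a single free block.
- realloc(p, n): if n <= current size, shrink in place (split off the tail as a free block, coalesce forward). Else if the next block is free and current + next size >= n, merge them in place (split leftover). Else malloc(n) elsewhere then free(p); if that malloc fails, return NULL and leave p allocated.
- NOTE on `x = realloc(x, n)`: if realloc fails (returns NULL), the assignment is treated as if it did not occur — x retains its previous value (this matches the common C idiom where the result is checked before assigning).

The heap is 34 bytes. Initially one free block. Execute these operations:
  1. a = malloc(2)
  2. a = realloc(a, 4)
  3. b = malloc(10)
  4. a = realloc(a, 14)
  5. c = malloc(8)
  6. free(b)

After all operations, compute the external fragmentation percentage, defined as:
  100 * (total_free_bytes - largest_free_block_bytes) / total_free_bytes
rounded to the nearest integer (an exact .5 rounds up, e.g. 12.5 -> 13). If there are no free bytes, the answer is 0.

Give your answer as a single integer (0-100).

Answer: 30

Derivation:
Op 1: a = malloc(2) -> a = 0; heap: [0-1 ALLOC][2-33 FREE]
Op 2: a = realloc(a, 4) -> a = 0; heap: [0-3 ALLOC][4-33 FREE]
Op 3: b = malloc(10) -> b = 4; heap: [0-3 ALLOC][4-13 ALLOC][14-33 FREE]
Op 4: a = realloc(a, 14) -> a = 14; heap: [0-3 FREE][4-13 ALLOC][14-27 ALLOC][28-33 FREE]
Op 5: c = malloc(8) -> c = NULL; heap: [0-3 FREE][4-13 ALLOC][14-27 ALLOC][28-33 FREE]
Op 6: free(b) -> (freed b); heap: [0-13 FREE][14-27 ALLOC][28-33 FREE]
Free blocks: [14 6] total_free=20 largest=14 -> 100*(20-14)/20 = 600/20 = 30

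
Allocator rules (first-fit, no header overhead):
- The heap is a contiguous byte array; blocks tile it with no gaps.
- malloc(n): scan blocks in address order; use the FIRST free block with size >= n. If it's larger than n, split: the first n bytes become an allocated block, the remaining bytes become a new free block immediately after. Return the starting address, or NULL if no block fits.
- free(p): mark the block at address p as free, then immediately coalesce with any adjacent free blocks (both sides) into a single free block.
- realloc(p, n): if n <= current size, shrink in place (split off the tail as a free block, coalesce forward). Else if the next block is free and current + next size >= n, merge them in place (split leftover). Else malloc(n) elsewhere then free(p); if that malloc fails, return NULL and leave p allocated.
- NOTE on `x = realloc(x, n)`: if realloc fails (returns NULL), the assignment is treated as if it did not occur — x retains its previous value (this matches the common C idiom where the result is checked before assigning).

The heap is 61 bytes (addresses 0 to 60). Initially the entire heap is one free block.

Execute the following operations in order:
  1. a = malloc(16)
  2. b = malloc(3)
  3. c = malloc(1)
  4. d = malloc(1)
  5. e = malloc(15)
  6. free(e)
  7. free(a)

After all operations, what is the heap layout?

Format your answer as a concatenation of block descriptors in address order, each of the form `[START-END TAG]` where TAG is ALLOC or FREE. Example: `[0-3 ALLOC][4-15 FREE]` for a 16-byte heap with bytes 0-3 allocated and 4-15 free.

Op 1: a = malloc(16) -> a = 0; heap: [0-15 ALLOC][16-60 FREE]
Op 2: b = malloc(3) -> b = 16; heap: [0-15 ALLOC][16-18 ALLOC][19-60 FREE]
Op 3: c = malloc(1) -> c = 19; heap: [0-15 ALLOC][16-18 ALLOC][19-19 ALLOC][20-60 FREE]
Op 4: d = malloc(1) -> d = 20; heap: [0-15 ALLOC][16-18 ALLOC][19-19 ALLOC][20-20 ALLOC][21-60 FREE]
Op 5: e = malloc(15) -> e = 21; heap: [0-15 ALLOC][16-18 ALLOC][19-19 ALLOC][20-20 ALLOC][21-35 ALLOC][36-60 FREE]
Op 6: free(e) -> (freed e); heap: [0-15 ALLOC][16-18 ALLOC][19-19 ALLOC][20-20 ALLOC][21-60 FREE]
Op 7: free(a) -> (freed a); heap: [0-15 FREE][16-18 ALLOC][19-19 ALLOC][20-20 ALLOC][21-60 FREE]

Answer: [0-15 FREE][16-18 ALLOC][19-19 ALLOC][20-20 ALLOC][21-60 FREE]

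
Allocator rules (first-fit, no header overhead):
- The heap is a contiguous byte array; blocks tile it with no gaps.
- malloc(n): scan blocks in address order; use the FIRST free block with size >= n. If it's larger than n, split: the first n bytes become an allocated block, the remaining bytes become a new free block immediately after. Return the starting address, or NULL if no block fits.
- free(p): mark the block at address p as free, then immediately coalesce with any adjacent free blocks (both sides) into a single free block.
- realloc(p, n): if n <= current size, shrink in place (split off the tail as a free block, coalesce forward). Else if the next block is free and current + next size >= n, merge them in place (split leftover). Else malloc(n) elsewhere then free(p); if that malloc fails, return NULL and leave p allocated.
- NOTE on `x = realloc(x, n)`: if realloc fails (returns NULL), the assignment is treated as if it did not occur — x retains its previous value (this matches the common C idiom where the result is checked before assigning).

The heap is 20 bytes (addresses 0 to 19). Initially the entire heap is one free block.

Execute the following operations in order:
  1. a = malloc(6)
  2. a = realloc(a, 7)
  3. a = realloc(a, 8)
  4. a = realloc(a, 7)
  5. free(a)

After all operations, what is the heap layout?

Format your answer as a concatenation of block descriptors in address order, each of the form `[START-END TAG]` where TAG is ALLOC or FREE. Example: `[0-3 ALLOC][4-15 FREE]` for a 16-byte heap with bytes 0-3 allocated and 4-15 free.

Answer: [0-19 FREE]

Derivation:
Op 1: a = malloc(6) -> a = 0; heap: [0-5 ALLOC][6-19 FREE]
Op 2: a = realloc(a, 7) -> a = 0; heap: [0-6 ALLOC][7-19 FREE]
Op 3: a = realloc(a, 8) -> a = 0; heap: [0-7 ALLOC][8-19 FREE]
Op 4: a = realloc(a, 7) -> a = 0; heap: [0-6 ALLOC][7-19 FREE]
Op 5: free(a) -> (freed a); heap: [0-19 FREE]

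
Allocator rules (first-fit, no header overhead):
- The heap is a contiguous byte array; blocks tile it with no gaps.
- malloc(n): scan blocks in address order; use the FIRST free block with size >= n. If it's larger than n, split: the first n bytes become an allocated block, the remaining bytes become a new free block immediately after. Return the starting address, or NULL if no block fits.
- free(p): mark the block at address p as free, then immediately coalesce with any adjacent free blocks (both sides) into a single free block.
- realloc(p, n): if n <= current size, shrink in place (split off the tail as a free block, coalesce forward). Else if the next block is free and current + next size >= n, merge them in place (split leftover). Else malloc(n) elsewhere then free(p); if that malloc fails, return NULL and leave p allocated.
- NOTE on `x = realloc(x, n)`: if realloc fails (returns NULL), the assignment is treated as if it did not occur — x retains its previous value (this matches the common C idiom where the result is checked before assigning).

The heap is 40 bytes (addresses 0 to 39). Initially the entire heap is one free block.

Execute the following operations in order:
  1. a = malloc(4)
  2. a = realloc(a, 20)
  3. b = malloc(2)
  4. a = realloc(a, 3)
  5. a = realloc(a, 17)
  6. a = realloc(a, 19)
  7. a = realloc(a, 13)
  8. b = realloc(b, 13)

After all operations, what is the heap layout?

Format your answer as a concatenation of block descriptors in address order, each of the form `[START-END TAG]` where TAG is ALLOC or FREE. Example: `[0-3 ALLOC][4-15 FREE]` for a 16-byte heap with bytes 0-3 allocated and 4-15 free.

Op 1: a = malloc(4) -> a = 0; heap: [0-3 ALLOC][4-39 FREE]
Op 2: a = realloc(a, 20) -> a = 0; heap: [0-19 ALLOC][20-39 FREE]
Op 3: b = malloc(2) -> b = 20; heap: [0-19 ALLOC][20-21 ALLOC][22-39 FREE]
Op 4: a = realloc(a, 3) -> a = 0; heap: [0-2 ALLOC][3-19 FREE][20-21 ALLOC][22-39 FREE]
Op 5: a = realloc(a, 17) -> a = 0; heap: [0-16 ALLOC][17-19 FREE][20-21 ALLOC][22-39 FREE]
Op 6: a = realloc(a, 19) -> a = 0; heap: [0-18 ALLOC][19-19 FREE][20-21 ALLOC][22-39 FREE]
Op 7: a = realloc(a, 13) -> a = 0; heap: [0-12 ALLOC][13-19 FREE][20-21 ALLOC][22-39 FREE]
Op 8: b = realloc(b, 13) -> b = 20; heap: [0-12 ALLOC][13-19 FREE][20-32 ALLOC][33-39 FREE]

Answer: [0-12 ALLOC][13-19 FREE][20-32 ALLOC][33-39 FREE]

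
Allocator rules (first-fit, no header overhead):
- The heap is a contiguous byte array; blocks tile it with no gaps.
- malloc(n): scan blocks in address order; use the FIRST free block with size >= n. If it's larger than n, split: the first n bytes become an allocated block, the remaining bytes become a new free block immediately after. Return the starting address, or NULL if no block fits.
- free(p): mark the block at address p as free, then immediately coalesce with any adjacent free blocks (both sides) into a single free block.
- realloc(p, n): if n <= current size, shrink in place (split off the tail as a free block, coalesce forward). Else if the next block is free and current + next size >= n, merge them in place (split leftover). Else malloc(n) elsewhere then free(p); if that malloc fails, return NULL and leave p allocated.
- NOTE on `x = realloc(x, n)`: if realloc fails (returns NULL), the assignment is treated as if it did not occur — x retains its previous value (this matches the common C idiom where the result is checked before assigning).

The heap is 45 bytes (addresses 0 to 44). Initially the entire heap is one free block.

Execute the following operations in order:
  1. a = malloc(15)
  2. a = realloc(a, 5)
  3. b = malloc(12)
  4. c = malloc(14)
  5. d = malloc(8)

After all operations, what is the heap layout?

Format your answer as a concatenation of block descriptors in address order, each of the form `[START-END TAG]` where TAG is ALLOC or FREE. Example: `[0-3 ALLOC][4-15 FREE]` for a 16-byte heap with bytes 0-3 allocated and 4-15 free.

Op 1: a = malloc(15) -> a = 0; heap: [0-14 ALLOC][15-44 FREE]
Op 2: a = realloc(a, 5) -> a = 0; heap: [0-4 ALLOC][5-44 FREE]
Op 3: b = malloc(12) -> b = 5; heap: [0-4 ALLOC][5-16 ALLOC][17-44 FREE]
Op 4: c = malloc(14) -> c = 17; heap: [0-4 ALLOC][5-16 ALLOC][17-30 ALLOC][31-44 FREE]
Op 5: d = malloc(8) -> d = 31; heap: [0-4 ALLOC][5-16 ALLOC][17-30 ALLOC][31-38 ALLOC][39-44 FREE]

Answer: [0-4 ALLOC][5-16 ALLOC][17-30 ALLOC][31-38 ALLOC][39-44 FREE]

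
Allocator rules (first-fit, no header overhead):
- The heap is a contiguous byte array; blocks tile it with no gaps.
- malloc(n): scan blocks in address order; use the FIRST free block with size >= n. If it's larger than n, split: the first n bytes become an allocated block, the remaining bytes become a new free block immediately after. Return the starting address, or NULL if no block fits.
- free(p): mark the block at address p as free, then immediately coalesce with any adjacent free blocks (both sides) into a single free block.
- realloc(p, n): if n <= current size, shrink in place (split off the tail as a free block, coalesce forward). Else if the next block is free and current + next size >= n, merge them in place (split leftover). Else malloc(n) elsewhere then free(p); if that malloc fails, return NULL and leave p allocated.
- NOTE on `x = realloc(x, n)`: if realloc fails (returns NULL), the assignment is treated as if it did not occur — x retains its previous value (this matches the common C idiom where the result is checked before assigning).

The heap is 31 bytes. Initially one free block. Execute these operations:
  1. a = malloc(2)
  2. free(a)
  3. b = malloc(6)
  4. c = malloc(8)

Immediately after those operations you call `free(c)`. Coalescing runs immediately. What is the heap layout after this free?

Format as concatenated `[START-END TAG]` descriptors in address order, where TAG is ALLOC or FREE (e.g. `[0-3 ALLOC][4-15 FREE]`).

Op 1: a = malloc(2) -> a = 0; heap: [0-1 ALLOC][2-30 FREE]
Op 2: free(a) -> (freed a); heap: [0-30 FREE]
Op 3: b = malloc(6) -> b = 0; heap: [0-5 ALLOC][6-30 FREE]
Op 4: c = malloc(8) -> c = 6; heap: [0-5 ALLOC][6-13 ALLOC][14-30 FREE]
free(c): c = 6 -> block [6-13 ALLOC]; mark free, coalesce with adjacent free neighbors -> [0-5 ALLOC][6-30 FREE]

Answer: [0-5 ALLOC][6-30 FREE]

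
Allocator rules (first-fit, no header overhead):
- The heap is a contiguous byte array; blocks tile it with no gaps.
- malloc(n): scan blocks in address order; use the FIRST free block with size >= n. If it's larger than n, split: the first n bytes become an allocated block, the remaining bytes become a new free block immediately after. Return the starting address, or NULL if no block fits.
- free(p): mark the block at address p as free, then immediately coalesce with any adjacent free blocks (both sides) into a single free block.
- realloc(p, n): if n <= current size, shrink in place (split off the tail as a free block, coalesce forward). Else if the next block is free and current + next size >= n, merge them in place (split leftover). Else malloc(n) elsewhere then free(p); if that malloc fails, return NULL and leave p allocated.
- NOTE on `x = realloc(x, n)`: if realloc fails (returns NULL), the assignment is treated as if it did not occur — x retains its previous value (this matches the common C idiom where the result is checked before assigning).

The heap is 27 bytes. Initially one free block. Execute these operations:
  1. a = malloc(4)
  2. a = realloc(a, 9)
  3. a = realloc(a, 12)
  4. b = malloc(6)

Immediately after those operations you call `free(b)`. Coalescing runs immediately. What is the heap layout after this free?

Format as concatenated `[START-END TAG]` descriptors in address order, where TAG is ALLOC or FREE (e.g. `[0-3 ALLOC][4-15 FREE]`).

Op 1: a = malloc(4) -> a = 0; heap: [0-3 ALLOC][4-26 FREE]
Op 2: a = realloc(a, 9) -> a = 0; heap: [0-8 ALLOC][9-26 FREE]
Op 3: a = realloc(a, 12) -> a = 0; heap: [0-11 ALLOC][12-26 FREE]
Op 4: b = malloc(6) -> b = 12; heap: [0-11 ALLOC][12-17 ALLOC][18-26 FREE]
free(b): b = 12 -> block [12-17 ALLOC]; mark free, coalesce with adjacent free neighbors -> [0-11 ALLOC][12-26 FREE]

Answer: [0-11 ALLOC][12-26 FREE]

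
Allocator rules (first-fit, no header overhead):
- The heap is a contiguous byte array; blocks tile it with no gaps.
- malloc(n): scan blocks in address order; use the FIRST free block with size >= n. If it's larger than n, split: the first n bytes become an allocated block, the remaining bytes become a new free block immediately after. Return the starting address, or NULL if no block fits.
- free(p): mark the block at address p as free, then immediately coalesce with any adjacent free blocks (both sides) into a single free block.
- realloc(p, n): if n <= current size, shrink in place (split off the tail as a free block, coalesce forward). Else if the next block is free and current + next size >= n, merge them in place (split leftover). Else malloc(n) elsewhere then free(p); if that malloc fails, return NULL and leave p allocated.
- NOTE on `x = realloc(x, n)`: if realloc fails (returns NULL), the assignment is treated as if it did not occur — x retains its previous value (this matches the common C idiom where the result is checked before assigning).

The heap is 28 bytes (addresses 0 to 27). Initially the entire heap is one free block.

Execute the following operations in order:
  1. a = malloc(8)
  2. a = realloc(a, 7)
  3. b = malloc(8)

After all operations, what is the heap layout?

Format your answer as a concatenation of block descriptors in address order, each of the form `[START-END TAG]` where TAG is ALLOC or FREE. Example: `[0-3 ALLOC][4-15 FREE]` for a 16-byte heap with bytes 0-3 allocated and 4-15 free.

Op 1: a = malloc(8) -> a = 0; heap: [0-7 ALLOC][8-27 FREE]
Op 2: a = realloc(a, 7) -> a = 0; heap: [0-6 ALLOC][7-27 FREE]
Op 3: b = malloc(8) -> b = 7; heap: [0-6 ALLOC][7-14 ALLOC][15-27 FREE]

Answer: [0-6 ALLOC][7-14 ALLOC][15-27 FREE]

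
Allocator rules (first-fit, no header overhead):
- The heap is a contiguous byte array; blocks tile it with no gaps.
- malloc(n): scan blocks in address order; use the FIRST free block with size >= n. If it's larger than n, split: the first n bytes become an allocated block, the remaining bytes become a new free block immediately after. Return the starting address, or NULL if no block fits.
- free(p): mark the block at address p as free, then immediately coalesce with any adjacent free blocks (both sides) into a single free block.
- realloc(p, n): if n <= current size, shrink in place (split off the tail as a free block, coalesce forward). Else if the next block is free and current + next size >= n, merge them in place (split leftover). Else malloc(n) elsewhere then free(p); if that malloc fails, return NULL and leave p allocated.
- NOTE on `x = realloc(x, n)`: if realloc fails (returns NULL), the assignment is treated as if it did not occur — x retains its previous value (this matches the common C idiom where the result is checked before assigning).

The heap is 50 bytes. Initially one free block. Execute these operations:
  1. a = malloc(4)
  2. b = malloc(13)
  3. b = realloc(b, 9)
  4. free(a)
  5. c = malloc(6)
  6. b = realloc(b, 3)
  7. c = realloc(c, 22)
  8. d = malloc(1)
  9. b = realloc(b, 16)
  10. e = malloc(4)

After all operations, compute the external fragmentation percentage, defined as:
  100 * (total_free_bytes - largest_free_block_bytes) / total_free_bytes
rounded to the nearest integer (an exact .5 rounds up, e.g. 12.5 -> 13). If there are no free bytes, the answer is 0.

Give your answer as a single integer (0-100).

Answer: 25

Derivation:
Op 1: a = malloc(4) -> a = 0; heap: [0-3 ALLOC][4-49 FREE]
Op 2: b = malloc(13) -> b = 4; heap: [0-3 ALLOC][4-16 ALLOC][17-49 FREE]
Op 3: b = realloc(b, 9) -> b = 4; heap: [0-3 ALLOC][4-12 ALLOC][13-49 FREE]
Op 4: free(a) -> (freed a); heap: [0-3 FREE][4-12 ALLOC][13-49 FREE]
Op 5: c = malloc(6) -> c = 13; heap: [0-3 FREE][4-12 ALLOC][13-18 ALLOC][19-49 FREE]
Op 6: b = realloc(b, 3) -> b = 4; heap: [0-3 FREE][4-6 ALLOC][7-12 FREE][13-18 ALLOC][19-49 FREE]
Op 7: c = realloc(c, 22) -> c = 13; heap: [0-3 FREE][4-6 ALLOC][7-12 FREE][13-34 ALLOC][35-49 FREE]
Op 8: d = malloc(1) -> d = 0; heap: [0-0 ALLOC][1-3 FREE][4-6 ALLOC][7-12 FREE][13-34 ALLOC][35-49 FREE]
Op 9: b = realloc(b, 16) -> NULL (b unchanged); heap: [0-0 ALLOC][1-3 FREE][4-6 ALLOC][7-12 FREE][13-34 ALLOC][35-49 FREE]
Op 10: e = malloc(4) -> e = 7; heap: [0-0 ALLOC][1-3 FREE][4-6 ALLOC][7-10 ALLOC][11-12 FREE][13-34 ALLOC][35-49 FREE]
Free blocks: [3 2 15] total_free=20 largest=15 -> 100*(20-15)/20 = 500/20 = 25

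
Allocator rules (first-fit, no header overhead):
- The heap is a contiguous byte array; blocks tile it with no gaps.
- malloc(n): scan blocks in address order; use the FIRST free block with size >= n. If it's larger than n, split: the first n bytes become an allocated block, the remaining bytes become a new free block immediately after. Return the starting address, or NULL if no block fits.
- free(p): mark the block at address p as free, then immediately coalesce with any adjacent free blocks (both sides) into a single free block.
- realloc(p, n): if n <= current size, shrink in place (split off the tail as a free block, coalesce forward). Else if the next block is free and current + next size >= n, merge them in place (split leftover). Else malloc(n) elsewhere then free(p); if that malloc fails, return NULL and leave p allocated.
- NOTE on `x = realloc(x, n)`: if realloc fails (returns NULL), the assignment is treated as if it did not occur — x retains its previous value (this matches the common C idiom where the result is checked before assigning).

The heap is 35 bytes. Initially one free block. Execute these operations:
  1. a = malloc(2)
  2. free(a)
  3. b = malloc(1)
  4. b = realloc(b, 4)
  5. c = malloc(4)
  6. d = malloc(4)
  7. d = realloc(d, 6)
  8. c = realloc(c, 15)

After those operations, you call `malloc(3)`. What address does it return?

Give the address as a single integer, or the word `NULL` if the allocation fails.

Op 1: a = malloc(2) -> a = 0; heap: [0-1 ALLOC][2-34 FREE]
Op 2: free(a) -> (freed a); heap: [0-34 FREE]
Op 3: b = malloc(1) -> b = 0; heap: [0-0 ALLOC][1-34 FREE]
Op 4: b = realloc(b, 4) -> b = 0; heap: [0-3 ALLOC][4-34 FREE]
Op 5: c = malloc(4) -> c = 4; heap: [0-3 ALLOC][4-7 ALLOC][8-34 FREE]
Op 6: d = malloc(4) -> d = 8; heap: [0-3 ALLOC][4-7 ALLOC][8-11 ALLOC][12-34 FREE]
Op 7: d = realloc(d, 6) -> d = 8; heap: [0-3 ALLOC][4-7 ALLOC][8-13 ALLOC][14-34 FREE]
Op 8: c = realloc(c, 15) -> c = 14; heap: [0-3 ALLOC][4-7 FREE][8-13 ALLOC][14-28 ALLOC][29-34 FREE]
malloc(3): first-fit scan over [0-3 ALLOC][4-7 FREE][8-13 ALLOC][14-28 ALLOC][29-34 FREE] -> 4

Answer: 4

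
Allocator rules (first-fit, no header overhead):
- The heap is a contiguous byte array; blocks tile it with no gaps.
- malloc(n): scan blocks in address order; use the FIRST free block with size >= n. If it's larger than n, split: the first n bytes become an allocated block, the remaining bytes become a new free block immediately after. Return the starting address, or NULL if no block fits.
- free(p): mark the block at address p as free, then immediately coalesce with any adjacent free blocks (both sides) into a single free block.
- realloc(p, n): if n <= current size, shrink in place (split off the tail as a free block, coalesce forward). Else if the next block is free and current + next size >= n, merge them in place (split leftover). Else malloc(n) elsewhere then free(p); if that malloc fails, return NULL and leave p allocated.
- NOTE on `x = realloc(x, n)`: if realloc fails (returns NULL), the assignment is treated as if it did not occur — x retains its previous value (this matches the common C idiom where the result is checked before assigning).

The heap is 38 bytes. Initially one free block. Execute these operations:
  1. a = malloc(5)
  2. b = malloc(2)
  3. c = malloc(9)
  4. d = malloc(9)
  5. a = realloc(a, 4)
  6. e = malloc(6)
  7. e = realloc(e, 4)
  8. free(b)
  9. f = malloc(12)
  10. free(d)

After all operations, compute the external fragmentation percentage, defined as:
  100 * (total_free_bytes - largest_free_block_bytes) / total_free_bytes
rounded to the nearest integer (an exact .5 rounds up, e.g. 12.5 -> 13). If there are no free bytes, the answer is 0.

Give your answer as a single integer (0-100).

Op 1: a = malloc(5) -> a = 0; heap: [0-4 ALLOC][5-37 FREE]
Op 2: b = malloc(2) -> b = 5; heap: [0-4 ALLOC][5-6 ALLOC][7-37 FREE]
Op 3: c = malloc(9) -> c = 7; heap: [0-4 ALLOC][5-6 ALLOC][7-15 ALLOC][16-37 FREE]
Op 4: d = malloc(9) -> d = 16; heap: [0-4 ALLOC][5-6 ALLOC][7-15 ALLOC][16-24 ALLOC][25-37 FREE]
Op 5: a = realloc(a, 4) -> a = 0; heap: [0-3 ALLOC][4-4 FREE][5-6 ALLOC][7-15 ALLOC][16-24 ALLOC][25-37 FREE]
Op 6: e = malloc(6) -> e = 25; heap: [0-3 ALLOC][4-4 FREE][5-6 ALLOC][7-15 ALLOC][16-24 ALLOC][25-30 ALLOC][31-37 FREE]
Op 7: e = realloc(e, 4) -> e = 25; heap: [0-3 ALLOC][4-4 FREE][5-6 ALLOC][7-15 ALLOC][16-24 ALLOC][25-28 ALLOC][29-37 FREE]
Op 8: free(b) -> (freed b); heap: [0-3 ALLOC][4-6 FREE][7-15 ALLOC][16-24 ALLOC][25-28 ALLOC][29-37 FREE]
Op 9: f = malloc(12) -> f = NULL; heap: [0-3 ALLOC][4-6 FREE][7-15 ALLOC][16-24 ALLOC][25-28 ALLOC][29-37 FREE]
Op 10: free(d) -> (freed d); heap: [0-3 ALLOC][4-6 FREE][7-15 ALLOC][16-24 FREE][25-28 ALLOC][29-37 FREE]
Free blocks: [3 9 9] total_free=21 largest=9 -> 100*(21-9)/21 = 1200/21 ≈ 57.143 -> rounds to 57

Answer: 57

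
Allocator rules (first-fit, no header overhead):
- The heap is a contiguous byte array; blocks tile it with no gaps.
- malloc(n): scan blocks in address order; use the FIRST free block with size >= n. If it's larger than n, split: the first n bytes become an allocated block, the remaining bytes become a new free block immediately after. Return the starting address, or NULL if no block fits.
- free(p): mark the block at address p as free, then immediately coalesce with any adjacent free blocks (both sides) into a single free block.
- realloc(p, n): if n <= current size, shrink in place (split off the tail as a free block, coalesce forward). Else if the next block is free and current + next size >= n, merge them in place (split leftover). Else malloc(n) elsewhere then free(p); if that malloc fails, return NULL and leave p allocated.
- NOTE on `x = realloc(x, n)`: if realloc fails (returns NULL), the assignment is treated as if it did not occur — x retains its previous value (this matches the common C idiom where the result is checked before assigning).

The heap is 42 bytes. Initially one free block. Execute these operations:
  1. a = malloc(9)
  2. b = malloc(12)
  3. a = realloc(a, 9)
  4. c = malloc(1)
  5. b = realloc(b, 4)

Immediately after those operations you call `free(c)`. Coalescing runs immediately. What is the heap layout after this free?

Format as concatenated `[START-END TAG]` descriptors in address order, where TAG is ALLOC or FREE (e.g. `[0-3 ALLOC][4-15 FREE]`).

Answer: [0-8 ALLOC][9-12 ALLOC][13-41 FREE]

Derivation:
Op 1: a = malloc(9) -> a = 0; heap: [0-8 ALLOC][9-41 FREE]
Op 2: b = malloc(12) -> b = 9; heap: [0-8 ALLOC][9-20 ALLOC][21-41 FREE]
Op 3: a = realloc(a, 9) -> a = 0; heap: [0-8 ALLOC][9-20 ALLOC][21-41 FREE]
Op 4: c = malloc(1) -> c = 21; heap: [0-8 ALLOC][9-20 ALLOC][21-21 ALLOC][22-41 FREE]
Op 5: b = realloc(b, 4) -> b = 9; heap: [0-8 ALLOC][9-12 ALLOC][13-20 FREE][21-21 ALLOC][22-41 FREE]
free(c): c = 21 -> block [21-21 ALLOC]; mark free, coalesce with adjacent free neighbors -> [0-8 ALLOC][9-12 ALLOC][13-41 FREE]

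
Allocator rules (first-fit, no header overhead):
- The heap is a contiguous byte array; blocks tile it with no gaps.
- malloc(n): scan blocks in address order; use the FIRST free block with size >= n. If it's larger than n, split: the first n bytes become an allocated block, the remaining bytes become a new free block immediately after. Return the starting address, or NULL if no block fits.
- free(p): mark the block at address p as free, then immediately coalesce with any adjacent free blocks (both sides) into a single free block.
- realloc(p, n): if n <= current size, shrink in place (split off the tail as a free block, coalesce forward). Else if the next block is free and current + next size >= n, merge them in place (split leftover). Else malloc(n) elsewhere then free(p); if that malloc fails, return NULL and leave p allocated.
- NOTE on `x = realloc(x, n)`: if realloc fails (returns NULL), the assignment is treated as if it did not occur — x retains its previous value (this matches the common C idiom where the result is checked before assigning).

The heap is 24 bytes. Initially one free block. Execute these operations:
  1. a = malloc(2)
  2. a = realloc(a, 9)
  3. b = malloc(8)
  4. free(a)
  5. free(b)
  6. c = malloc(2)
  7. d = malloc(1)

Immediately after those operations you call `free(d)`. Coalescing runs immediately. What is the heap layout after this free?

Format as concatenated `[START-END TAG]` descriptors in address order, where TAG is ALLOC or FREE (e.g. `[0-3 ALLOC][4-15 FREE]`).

Op 1: a = malloc(2) -> a = 0; heap: [0-1 ALLOC][2-23 FREE]
Op 2: a = realloc(a, 9) -> a = 0; heap: [0-8 ALLOC][9-23 FREE]
Op 3: b = malloc(8) -> b = 9; heap: [0-8 ALLOC][9-16 ALLOC][17-23 FREE]
Op 4: free(a) -> (freed a); heap: [0-8 FREE][9-16 ALLOC][17-23 FREE]
Op 5: free(b) -> (freed b); heap: [0-23 FREE]
Op 6: c = malloc(2) -> c = 0; heap: [0-1 ALLOC][2-23 FREE]
Op 7: d = malloc(1) -> d = 2; heap: [0-1 ALLOC][2-2 ALLOC][3-23 FREE]
free(d): d = 2 -> block [2-2 ALLOC]; mark free, coalesce with adjacent free neighbors -> [0-1 ALLOC][2-23 FREE]

Answer: [0-1 ALLOC][2-23 FREE]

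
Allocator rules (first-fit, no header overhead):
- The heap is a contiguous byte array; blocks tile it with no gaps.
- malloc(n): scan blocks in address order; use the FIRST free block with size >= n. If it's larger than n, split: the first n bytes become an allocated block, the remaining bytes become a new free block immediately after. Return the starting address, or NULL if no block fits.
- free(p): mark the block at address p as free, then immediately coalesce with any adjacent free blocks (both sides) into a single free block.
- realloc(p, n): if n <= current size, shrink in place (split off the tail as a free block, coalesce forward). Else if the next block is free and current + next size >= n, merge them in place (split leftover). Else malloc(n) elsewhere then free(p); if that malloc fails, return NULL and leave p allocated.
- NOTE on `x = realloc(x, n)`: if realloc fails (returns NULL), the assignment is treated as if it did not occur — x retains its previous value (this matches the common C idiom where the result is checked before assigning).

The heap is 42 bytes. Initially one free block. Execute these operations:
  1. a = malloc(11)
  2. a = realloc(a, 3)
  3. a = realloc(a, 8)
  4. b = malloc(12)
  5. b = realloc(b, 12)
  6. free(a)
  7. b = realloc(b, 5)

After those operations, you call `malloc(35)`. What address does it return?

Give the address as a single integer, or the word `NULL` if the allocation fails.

Answer: NULL

Derivation:
Op 1: a = malloc(11) -> a = 0; heap: [0-10 ALLOC][11-41 FREE]
Op 2: a = realloc(a, 3) -> a = 0; heap: [0-2 ALLOC][3-41 FREE]
Op 3: a = realloc(a, 8) -> a = 0; heap: [0-7 ALLOC][8-41 FREE]
Op 4: b = malloc(12) -> b = 8; heap: [0-7 ALLOC][8-19 ALLOC][20-41 FREE]
Op 5: b = realloc(b, 12) -> b = 8; heap: [0-7 ALLOC][8-19 ALLOC][20-41 FREE]
Op 6: free(a) -> (freed a); heap: [0-7 FREE][8-19 ALLOC][20-41 FREE]
Op 7: b = realloc(b, 5) -> b = 8; heap: [0-7 FREE][8-12 ALLOC][13-41 FREE]
malloc(35): first-fit scan over [0-7 FREE][8-12 ALLOC][13-41 FREE] -> NULL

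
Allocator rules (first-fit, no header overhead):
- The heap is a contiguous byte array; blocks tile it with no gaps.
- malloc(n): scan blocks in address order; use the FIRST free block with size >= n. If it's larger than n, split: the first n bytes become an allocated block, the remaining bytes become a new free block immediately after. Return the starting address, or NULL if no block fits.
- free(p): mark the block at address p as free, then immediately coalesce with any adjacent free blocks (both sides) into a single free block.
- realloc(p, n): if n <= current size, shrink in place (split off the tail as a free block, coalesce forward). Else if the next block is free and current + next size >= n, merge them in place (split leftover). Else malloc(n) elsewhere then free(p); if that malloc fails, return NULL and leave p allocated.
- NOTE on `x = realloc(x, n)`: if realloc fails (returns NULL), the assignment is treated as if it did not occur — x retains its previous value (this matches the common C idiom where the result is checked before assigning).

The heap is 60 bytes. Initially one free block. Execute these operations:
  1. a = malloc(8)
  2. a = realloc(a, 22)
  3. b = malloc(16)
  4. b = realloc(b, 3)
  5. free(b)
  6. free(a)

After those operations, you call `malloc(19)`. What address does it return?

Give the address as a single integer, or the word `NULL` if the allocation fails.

Answer: 0

Derivation:
Op 1: a = malloc(8) -> a = 0; heap: [0-7 ALLOC][8-59 FREE]
Op 2: a = realloc(a, 22) -> a = 0; heap: [0-21 ALLOC][22-59 FREE]
Op 3: b = malloc(16) -> b = 22; heap: [0-21 ALLOC][22-37 ALLOC][38-59 FREE]
Op 4: b = realloc(b, 3) -> b = 22; heap: [0-21 ALLOC][22-24 ALLOC][25-59 FREE]
Op 5: free(b) -> (freed b); heap: [0-21 ALLOC][22-59 FREE]
Op 6: free(a) -> (freed a); heap: [0-59 FREE]
malloc(19): first-fit scan over [0-59 FREE] -> 0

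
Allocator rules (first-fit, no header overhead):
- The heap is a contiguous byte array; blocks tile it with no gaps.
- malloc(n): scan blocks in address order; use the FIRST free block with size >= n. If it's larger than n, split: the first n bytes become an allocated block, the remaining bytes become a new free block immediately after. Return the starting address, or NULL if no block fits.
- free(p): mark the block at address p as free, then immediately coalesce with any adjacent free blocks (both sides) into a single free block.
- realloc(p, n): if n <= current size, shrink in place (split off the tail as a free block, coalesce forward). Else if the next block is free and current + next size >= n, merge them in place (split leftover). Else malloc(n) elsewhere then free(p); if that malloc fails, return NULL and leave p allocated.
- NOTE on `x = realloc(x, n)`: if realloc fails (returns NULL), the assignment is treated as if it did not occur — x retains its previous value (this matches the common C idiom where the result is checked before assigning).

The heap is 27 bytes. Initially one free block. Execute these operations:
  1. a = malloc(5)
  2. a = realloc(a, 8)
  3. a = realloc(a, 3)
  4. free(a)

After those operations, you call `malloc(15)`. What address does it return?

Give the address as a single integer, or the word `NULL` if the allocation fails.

Answer: 0

Derivation:
Op 1: a = malloc(5) -> a = 0; heap: [0-4 ALLOC][5-26 FREE]
Op 2: a = realloc(a, 8) -> a = 0; heap: [0-7 ALLOC][8-26 FREE]
Op 3: a = realloc(a, 3) -> a = 0; heap: [0-2 ALLOC][3-26 FREE]
Op 4: free(a) -> (freed a); heap: [0-26 FREE]
malloc(15): first-fit scan over [0-26 FREE] -> 0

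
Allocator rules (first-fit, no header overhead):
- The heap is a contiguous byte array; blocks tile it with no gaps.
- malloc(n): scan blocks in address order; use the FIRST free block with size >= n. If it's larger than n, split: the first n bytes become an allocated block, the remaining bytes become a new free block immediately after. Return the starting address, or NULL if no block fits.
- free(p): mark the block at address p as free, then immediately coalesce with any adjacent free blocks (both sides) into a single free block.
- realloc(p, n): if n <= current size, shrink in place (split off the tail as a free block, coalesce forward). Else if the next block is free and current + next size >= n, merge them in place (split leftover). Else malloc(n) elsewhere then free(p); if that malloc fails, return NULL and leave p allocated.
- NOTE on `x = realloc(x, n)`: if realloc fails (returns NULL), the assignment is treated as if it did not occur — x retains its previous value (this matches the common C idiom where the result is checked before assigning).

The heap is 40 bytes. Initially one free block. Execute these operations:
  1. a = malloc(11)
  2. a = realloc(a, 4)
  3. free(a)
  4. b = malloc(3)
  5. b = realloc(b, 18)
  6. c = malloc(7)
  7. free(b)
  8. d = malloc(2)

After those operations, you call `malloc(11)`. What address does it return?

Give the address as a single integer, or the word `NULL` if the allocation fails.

Answer: 2

Derivation:
Op 1: a = malloc(11) -> a = 0; heap: [0-10 ALLOC][11-39 FREE]
Op 2: a = realloc(a, 4) -> a = 0; heap: [0-3 ALLOC][4-39 FREE]
Op 3: free(a) -> (freed a); heap: [0-39 FREE]
Op 4: b = malloc(3) -> b = 0; heap: [0-2 ALLOC][3-39 FREE]
Op 5: b = realloc(b, 18) -> b = 0; heap: [0-17 ALLOC][18-39 FREE]
Op 6: c = malloc(7) -> c = 18; heap: [0-17 ALLOC][18-24 ALLOC][25-39 FREE]
Op 7: free(b) -> (freed b); heap: [0-17 FREE][18-24 ALLOC][25-39 FREE]
Op 8: d = malloc(2) -> d = 0; heap: [0-1 ALLOC][2-17 FREE][18-24 ALLOC][25-39 FREE]
malloc(11): first-fit scan over [0-1 ALLOC][2-17 FREE][18-24 ALLOC][25-39 FREE] -> 2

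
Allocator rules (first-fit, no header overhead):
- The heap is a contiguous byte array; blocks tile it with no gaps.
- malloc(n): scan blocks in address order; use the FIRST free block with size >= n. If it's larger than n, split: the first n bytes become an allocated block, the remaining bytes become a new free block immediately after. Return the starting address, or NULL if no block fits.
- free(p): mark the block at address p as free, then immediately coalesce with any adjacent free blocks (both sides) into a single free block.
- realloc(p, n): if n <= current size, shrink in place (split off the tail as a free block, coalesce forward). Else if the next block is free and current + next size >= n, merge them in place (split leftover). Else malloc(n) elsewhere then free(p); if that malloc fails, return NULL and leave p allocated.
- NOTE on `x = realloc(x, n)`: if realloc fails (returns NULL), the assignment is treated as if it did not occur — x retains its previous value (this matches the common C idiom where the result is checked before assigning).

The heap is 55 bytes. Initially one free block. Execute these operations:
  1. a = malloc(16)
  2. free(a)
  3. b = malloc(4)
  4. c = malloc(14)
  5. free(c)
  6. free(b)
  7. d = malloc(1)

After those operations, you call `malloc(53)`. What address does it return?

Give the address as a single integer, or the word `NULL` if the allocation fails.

Answer: 1

Derivation:
Op 1: a = malloc(16) -> a = 0; heap: [0-15 ALLOC][16-54 FREE]
Op 2: free(a) -> (freed a); heap: [0-54 FREE]
Op 3: b = malloc(4) -> b = 0; heap: [0-3 ALLOC][4-54 FREE]
Op 4: c = malloc(14) -> c = 4; heap: [0-3 ALLOC][4-17 ALLOC][18-54 FREE]
Op 5: free(c) -> (freed c); heap: [0-3 ALLOC][4-54 FREE]
Op 6: free(b) -> (freed b); heap: [0-54 FREE]
Op 7: d = malloc(1) -> d = 0; heap: [0-0 ALLOC][1-54 FREE]
malloc(53): first-fit scan over [0-0 ALLOC][1-54 FREE] -> 1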